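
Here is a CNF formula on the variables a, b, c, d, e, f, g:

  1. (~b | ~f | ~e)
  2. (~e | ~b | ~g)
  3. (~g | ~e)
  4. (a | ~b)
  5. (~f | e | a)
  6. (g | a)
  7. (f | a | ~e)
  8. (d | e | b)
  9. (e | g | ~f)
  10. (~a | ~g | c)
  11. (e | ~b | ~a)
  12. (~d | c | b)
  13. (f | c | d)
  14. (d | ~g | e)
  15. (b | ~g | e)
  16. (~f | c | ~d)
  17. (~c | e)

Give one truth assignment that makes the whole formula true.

a=True, b=True, c=True, d=False, e=True, f=False, g=False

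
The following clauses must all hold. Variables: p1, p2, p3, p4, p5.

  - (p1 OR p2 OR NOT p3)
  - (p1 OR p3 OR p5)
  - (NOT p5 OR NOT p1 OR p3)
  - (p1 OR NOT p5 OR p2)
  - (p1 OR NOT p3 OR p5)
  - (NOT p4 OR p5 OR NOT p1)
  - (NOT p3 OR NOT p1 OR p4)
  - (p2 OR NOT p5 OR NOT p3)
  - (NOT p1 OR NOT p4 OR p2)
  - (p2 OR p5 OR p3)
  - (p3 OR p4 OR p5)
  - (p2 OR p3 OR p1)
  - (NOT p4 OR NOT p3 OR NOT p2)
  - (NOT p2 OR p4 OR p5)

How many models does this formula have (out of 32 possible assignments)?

3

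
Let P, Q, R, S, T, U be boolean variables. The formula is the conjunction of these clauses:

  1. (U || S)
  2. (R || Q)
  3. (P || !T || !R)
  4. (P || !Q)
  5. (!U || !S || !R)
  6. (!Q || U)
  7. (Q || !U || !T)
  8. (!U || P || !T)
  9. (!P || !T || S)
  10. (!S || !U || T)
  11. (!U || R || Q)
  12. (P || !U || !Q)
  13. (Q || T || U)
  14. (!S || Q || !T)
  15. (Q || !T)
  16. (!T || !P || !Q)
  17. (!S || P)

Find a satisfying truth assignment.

P=True, Q=True, R=False, S=False, T=False, U=True

Set P = True and propagate.
Branch on Q: take Q = True.
  then U is forced to True.
  then T is forced to False.
  then S is forced to False.
R is now unconstrained; take R = False.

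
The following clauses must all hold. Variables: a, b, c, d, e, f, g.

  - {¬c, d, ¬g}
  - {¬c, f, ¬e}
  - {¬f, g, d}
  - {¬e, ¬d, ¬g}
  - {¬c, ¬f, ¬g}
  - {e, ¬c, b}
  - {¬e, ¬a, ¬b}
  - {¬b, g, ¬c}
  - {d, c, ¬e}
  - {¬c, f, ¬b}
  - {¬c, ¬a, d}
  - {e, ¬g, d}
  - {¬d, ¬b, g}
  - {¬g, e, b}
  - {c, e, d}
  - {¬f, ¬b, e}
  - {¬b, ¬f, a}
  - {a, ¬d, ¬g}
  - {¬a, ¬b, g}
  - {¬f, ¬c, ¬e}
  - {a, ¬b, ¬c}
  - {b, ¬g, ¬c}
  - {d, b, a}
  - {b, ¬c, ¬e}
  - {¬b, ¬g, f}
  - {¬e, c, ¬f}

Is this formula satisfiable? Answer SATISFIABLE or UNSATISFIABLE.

SATISFIABLE

Try a = False.
Set b = False and propagate.
  then d is forced to True.
  then g is forced to False.
The remaining clauses are satisfied by c = False, e = True, f = False.
So a=F  b=F  c=F  d=T  e=T  f=F  g=F is a satisfying assignment.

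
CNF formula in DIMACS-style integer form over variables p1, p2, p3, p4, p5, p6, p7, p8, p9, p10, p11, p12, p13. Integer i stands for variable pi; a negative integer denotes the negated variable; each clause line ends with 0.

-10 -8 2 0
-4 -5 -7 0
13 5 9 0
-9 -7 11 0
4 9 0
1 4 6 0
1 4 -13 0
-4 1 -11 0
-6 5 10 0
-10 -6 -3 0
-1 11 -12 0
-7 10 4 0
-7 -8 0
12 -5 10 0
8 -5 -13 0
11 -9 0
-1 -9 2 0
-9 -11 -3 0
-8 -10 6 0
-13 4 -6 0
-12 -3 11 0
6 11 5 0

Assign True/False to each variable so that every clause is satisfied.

Pure literal: p2 appears only positively; assign p2 = True.
p3 occurs only negated in the remaining clauses — set p3 = False.
Branch on p1: take p1 = False.
Try p4 = True.
  then p11 is forced to False.
  then p9 is forced to False.
For the remaining variables, p5 = True, p6 = True, p7 = False, p8 = False, p10 = False, p12 = True, p13 = False works.
Every clause has at least one true literal under this assignment.

p1=0  p2=1  p3=0  p4=1  p5=1  p6=1  p7=0  p8=0  p9=0  p10=0  p11=0  p12=1  p13=0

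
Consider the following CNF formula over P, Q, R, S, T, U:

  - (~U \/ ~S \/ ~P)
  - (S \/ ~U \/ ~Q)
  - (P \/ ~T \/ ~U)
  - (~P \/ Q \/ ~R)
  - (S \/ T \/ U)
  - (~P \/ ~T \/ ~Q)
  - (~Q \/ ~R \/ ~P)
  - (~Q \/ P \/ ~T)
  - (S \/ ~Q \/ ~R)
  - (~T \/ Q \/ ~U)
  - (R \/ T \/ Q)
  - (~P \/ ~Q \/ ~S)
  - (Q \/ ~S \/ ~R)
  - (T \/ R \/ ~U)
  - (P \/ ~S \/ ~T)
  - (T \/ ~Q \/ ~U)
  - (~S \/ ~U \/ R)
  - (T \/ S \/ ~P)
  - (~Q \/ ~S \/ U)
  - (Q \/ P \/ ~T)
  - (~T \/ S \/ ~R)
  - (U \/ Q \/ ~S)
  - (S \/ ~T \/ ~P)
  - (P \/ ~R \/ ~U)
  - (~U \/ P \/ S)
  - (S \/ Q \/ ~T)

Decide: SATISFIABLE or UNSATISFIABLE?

UNSATISFIABLE

Q = True:
  S = True:
    propagation gives P=False, T=False, U=False; an empty clause results — contradiction.
  S = False:
    propagation gives U=False, T=True, P=False; an empty clause results — contradiction.
Q = False:
  S = True:
    propagation gives R=False, T=True, U=False; an empty clause results — contradiction.
  S = False:
    propagation gives T=False, U=True, R=True, P=False; an empty clause results — contradiction.
Every branch closes, so no satisfying assignment exists.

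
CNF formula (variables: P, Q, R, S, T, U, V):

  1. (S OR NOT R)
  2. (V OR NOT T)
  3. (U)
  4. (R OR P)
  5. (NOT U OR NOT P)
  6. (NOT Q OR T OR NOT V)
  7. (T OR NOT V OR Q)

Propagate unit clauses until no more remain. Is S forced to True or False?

True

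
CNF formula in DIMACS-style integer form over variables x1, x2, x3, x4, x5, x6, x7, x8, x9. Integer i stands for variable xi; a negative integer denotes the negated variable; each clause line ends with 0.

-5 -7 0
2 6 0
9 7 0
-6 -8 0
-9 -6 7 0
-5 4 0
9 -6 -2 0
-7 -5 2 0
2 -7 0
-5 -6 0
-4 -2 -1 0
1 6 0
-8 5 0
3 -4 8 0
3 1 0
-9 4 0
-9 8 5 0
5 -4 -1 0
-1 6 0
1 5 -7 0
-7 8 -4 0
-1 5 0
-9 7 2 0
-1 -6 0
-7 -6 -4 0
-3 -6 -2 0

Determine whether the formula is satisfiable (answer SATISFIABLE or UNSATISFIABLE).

UNSATISFIABLE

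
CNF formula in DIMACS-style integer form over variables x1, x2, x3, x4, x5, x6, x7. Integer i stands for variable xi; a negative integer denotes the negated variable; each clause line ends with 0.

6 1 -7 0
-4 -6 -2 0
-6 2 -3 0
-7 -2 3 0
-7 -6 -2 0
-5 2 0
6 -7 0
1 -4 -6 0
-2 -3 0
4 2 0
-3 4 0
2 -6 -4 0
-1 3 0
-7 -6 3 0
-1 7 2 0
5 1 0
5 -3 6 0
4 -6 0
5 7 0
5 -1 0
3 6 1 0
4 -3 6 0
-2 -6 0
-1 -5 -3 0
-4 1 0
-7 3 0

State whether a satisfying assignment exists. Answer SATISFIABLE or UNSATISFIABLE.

UNSATISFIABLE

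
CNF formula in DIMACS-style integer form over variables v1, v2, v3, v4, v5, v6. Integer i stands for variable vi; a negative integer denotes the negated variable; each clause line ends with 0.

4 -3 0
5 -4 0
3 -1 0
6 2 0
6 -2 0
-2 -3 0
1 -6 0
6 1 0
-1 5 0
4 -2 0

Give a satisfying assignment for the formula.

v1=T, v2=F, v3=T, v4=T, v5=T, v6=T

v5 occurs only positively in the remaining clauses — set v5 = True.
Set v1 = True and propagate.
  then v3 is forced to True.
  then v4 is forced to True.
  then v2 is forced to False.
  then v6 is forced to True.
Every clause has at least one true literal under this assignment.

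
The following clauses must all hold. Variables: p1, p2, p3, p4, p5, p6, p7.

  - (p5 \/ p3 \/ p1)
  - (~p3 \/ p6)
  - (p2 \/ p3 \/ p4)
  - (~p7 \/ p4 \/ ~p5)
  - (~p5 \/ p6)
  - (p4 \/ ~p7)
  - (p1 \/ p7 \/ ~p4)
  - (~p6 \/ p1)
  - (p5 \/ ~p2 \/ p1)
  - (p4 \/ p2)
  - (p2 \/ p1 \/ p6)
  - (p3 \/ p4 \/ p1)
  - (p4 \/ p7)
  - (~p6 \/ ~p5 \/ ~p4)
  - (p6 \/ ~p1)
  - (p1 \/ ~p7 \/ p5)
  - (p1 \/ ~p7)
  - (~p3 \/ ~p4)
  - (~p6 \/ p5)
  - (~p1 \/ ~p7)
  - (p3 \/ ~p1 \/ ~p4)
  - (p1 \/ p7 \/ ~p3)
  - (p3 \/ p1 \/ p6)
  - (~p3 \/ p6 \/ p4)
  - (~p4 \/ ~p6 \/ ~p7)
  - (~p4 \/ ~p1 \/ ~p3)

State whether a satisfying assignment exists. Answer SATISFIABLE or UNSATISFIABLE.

p1 = True:
  propagation gives p6=True, p5=True, p4=False, p7=False; an empty clause results — contradiction.
p1 = False:
  propagation gives p6=False, p3=False; an empty clause results — contradiction.
Every branch closes, so no satisfying assignment exists.

UNSATISFIABLE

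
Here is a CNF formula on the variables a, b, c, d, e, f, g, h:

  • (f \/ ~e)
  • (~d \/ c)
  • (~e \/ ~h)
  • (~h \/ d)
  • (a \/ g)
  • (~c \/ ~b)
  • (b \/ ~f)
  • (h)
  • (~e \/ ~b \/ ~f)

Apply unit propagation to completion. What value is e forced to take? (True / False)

(h) stands alone — h = True.
From (~h \/ ~e) and h = True: e = False.

False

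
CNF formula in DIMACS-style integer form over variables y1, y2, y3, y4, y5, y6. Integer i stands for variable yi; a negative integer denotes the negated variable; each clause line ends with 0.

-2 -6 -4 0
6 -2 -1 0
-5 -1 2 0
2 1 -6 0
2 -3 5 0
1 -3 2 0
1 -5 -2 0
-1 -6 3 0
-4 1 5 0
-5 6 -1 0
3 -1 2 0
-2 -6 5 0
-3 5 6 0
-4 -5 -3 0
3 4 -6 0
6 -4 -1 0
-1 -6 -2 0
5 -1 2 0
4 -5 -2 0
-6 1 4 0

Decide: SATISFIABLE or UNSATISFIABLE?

SATISFIABLE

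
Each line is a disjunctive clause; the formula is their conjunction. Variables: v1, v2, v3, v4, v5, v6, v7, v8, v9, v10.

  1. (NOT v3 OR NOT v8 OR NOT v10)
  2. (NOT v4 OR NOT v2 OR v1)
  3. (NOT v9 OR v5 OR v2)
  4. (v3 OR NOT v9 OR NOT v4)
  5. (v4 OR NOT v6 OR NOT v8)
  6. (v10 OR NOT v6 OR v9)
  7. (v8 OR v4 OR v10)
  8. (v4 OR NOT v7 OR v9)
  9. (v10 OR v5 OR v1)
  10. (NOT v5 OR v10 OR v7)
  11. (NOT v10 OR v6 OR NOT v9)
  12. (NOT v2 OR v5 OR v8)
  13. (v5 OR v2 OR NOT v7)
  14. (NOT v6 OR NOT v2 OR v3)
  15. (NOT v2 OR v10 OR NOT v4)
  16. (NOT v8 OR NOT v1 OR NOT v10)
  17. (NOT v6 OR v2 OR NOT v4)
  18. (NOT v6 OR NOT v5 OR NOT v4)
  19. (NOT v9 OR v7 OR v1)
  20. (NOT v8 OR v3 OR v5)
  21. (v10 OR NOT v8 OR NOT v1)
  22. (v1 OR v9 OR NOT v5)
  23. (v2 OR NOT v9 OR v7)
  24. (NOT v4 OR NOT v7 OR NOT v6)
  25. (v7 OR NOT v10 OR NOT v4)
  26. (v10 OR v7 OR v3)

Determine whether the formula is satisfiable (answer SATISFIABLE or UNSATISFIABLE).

Try v1 = True.
Try v2 = True.
The remaining clauses are satisfied by v3 = True, v4 = False, v5 = True, v6 = False, v7 = False, v8 = False, v9 = False, v10 = True.
So v1 = T, v2 = T, v3 = T, v4 = F, v5 = T, v6 = F, v7 = F, v8 = F, v9 = F, v10 = T is a satisfying assignment.

SATISFIABLE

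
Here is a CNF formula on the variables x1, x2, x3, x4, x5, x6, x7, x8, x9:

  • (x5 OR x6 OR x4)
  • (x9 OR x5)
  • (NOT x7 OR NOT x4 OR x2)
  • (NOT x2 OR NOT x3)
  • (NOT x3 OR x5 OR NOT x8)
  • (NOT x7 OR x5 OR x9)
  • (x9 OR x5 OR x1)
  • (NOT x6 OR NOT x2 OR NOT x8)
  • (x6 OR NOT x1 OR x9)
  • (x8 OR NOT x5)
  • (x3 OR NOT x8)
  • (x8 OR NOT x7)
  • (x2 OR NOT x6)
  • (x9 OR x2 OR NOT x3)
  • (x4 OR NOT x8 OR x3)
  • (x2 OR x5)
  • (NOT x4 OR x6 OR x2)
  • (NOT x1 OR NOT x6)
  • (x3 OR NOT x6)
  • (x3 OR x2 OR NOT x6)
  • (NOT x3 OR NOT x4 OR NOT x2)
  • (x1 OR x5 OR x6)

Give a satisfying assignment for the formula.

x7 occurs only negated in the remaining clauses — set x7 = False.
x9 occurs only positively in the remaining clauses — set x9 = True.
Branch on x1: take x1 = False.
The remaining clauses are satisfied by x2 = False, x3 = True, x4 = False, x5 = True, x6 = False, x8 = True.
Every clause has at least one true literal under this assignment.

x1=False  x2=False  x3=True  x4=False  x5=True  x6=False  x7=False  x8=True  x9=True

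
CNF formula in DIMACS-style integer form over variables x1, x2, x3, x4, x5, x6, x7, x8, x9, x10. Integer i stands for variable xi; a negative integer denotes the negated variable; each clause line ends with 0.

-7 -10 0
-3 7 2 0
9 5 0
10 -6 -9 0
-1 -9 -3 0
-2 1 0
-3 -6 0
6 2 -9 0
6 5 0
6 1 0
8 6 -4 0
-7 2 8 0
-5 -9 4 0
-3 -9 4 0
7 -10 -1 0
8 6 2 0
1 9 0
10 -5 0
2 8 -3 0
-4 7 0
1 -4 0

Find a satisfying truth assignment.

x1=F  x2=F  x3=F  x4=F  x5=F  x6=T  x7=F  x8=F  x9=T  x10=T

Check each clause:
  1. (¬x10 ∨ ¬x7) — ¬x7 is true.
  2. (¬x3 ∨ x2 ∨ x7) — ¬x3 is true.
  3. (x9 ∨ x5) — x9 is true.
  4. (¬x6 ∨ ¬x9 ∨ x10) — x10 is true.
  5. (¬x1 ∨ ¬x3 ∨ ¬x9) — ¬x3 is true.
  6. (¬x2 ∨ x1) — ¬x2 is true.
  7. (¬x6 ∨ ¬x3) — ¬x3 is true.
  8. (x2 ∨ ¬x9 ∨ x6) — x6 is true.
  9. (x5 ∨ x6) — x6 is true.
  10. (x1 ∨ x6) — x6 is true.
  11. (¬x4 ∨ x6 ∨ x8) — ¬x4 is true.
  12. (x8 ∨ ¬x7 ∨ x2) — ¬x7 is true.
  13. (¬x9 ∨ x4 ∨ ¬x5) — ¬x5 is true.
  14. (¬x9 ∨ x4 ∨ ¬x3) — ¬x3 is true.
  15. (¬x10 ∨ ¬x1 ∨ x7) — ¬x1 is true.
  16. (x2 ∨ x8 ∨ x6) — x6 is true.
  17. (x1 ∨ x9) — x9 is true.
  18. (¬x5 ∨ x10) — x10 is true.
  19. (x2 ∨ x8 ∨ ¬x3) — ¬x3 is true.
  20. (¬x4 ∨ x7) — ¬x4 is true.
  21. (x1 ∨ ¬x4) — ¬x4 is true.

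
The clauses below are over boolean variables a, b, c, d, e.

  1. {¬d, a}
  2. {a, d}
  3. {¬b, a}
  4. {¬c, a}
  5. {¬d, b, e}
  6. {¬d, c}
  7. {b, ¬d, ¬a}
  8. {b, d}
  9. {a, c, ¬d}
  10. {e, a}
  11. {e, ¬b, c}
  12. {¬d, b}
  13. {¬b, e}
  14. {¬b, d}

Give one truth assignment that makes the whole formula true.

a=True, b=True, c=True, d=True, e=True

Check each clause:
  1. {¬d, a} — a is true.
  2. {a, d} — a is true.
  3. {¬b, a} — a is true.
  4. {¬c, a} — a is true.
  5. {¬d, e, b} — b is true.
  6. {c, ¬d} — c is true.
  7. {¬a, ¬d, b} — b is true.
  8. {d, b} — b is true.
  9. {a, c, ¬d} — a is true.
  10. {e, a} — a is true.
  11. {¬b, c, e} — c is true.
  12. {¬d, b} — b is true.
  13. {e, ¬b} — e is true.
  14. {¬b, d} — d is true.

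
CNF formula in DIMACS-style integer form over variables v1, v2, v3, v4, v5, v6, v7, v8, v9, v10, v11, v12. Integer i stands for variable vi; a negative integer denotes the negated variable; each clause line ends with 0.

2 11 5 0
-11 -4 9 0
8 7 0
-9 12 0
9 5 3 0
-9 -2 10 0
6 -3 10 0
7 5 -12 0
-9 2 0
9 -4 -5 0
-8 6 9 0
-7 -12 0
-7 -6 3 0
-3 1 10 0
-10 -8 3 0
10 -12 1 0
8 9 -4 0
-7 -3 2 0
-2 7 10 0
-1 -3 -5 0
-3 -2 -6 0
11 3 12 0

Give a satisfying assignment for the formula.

v1=T, v2=T, v3=T, v4=F, v5=F, v6=F, v7=T, v8=F, v9=F, v10=T, v11=F, v12=F

Check each clause:
  1. (v2 \/ v11 \/ v5) — v2 is true.
  2. (~v4 \/ ~v11 \/ v9) — ~v4 is true.
  3. (v7 \/ v8) — v7 is true.
  4. (v12 \/ ~v9) — ~v9 is true.
  5. (v9 \/ v5 \/ v3) — v3 is true.
  6. (~v2 \/ ~v9 \/ v10) — v10 is true.
  7. (v6 \/ v10 \/ ~v3) — v10 is true.
  8. (v5 \/ ~v12 \/ v7) — ~v12 is true.
  9. (v2 \/ ~v9) — v2 is true.
  10. (~v5 \/ v9 \/ ~v4) — ~v5 is true.
  11. (~v8 \/ v6 \/ v9) — ~v8 is true.
  12. (~v12 \/ ~v7) — ~v12 is true.
  13. (~v6 \/ ~v7 \/ v3) — ~v6 is true.
  14. (~v3 \/ v10 \/ v1) — v1 is true.
  15. (~v10 \/ v3 \/ ~v8) — ~v8 is true.
  16. (v10 \/ ~v12 \/ v1) — v1 is true.
  17. (v8 \/ ~v4 \/ v9) — ~v4 is true.
  18. (v2 \/ ~v7 \/ ~v3) — v2 is true.
  19. (v7 \/ ~v2 \/ v10) — v10 is true.
  20. (~v1 \/ ~v3 \/ ~v5) — ~v5 is true.
  21. (~v3 \/ ~v6 \/ ~v2) — ~v6 is true.
  22. (v3 \/ v11 \/ v12) — v3 is true.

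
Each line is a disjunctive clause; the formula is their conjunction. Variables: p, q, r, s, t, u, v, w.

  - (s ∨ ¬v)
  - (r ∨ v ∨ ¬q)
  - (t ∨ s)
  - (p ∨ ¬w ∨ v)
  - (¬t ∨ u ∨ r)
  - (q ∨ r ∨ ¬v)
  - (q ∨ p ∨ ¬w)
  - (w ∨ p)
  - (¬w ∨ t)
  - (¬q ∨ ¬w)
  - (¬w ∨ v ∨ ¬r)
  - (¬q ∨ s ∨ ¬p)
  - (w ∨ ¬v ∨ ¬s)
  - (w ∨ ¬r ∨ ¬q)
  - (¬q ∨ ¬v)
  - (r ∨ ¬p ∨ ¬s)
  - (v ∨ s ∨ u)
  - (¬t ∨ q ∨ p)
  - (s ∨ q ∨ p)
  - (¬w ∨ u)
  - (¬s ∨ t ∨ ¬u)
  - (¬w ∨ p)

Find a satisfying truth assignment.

p=T, q=F, r=F, s=F, t=T, u=T, v=F, w=F

Set p = True and propagate.
For the remaining variables, q = False, r = False, s = False, t = True, u = True, v = False, w = False works.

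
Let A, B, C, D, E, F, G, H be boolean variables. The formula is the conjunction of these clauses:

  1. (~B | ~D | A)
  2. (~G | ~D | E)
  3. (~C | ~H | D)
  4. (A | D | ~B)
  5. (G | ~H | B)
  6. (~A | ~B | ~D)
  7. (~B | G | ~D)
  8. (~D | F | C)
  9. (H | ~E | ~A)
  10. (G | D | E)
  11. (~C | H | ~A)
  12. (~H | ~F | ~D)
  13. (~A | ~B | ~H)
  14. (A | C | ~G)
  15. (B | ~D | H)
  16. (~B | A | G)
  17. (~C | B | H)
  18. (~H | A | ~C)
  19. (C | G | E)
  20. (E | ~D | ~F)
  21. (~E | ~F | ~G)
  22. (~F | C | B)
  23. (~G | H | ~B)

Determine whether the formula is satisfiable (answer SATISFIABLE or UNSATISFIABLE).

Set A = True and propagate.
Set B = False and propagate.
Try C = False.
  then F is forced to False.
  then D is forced to False.
For the remaining variables, E = False, G = True, H = False works.
Every clause has at least one true literal under this assignment.
So A=1  B=0  C=0  D=0  E=0  F=0  G=1  H=0 is a satisfying assignment.

SATISFIABLE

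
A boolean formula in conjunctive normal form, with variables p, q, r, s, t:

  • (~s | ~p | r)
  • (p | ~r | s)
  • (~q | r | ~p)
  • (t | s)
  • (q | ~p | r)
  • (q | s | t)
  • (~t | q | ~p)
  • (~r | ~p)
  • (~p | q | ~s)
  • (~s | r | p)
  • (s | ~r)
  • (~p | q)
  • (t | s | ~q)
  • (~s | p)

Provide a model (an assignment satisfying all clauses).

p=0, q=0, r=0, s=0, t=1

Check each clause:
  1. (~p | r | ~s) — ~s is true.
  2. (p | ~r | s) — ~r is true.
  3. (r | ~q | ~p) — ~p is true.
  4. (s | t) — t is true.
  5. (~p | q | r) — ~p is true.
  6. (s | t | q) — t is true.
  7. (~p | ~t | q) — ~p is true.
  8. (~p | ~r) — ~r is true.
  9. (~p | ~s | q) — ~s is true.
  10. (r | p | ~s) — ~s is true.
  11. (~r | s) — ~r is true.
  12. (~p | q) — ~p is true.
  13. (~q | t | s) — t is true.
  14. (~s | p) — ~s is true.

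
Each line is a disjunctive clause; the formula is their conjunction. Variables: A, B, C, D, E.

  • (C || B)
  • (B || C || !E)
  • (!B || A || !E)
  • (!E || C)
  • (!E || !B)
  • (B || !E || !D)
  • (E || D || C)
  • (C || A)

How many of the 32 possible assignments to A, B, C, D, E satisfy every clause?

11

Case analysis on E and B:
  E=1, B=1: a clause becomes empty — 0.
  E=1, B=0: remaining (A,C,D) ∈ {(0,1,0); (1,1,0)} — 2.
  E=0, B=1: 5 of the 8 assignments to (A,C,D) work.
  E=0, B=0: remaining (A,C,D) ∈ {(0,1,0); (0,1,1); (1,1,0); (1,1,1)} — 4.
Total: 0 + 2 + 5 + 4 = 11.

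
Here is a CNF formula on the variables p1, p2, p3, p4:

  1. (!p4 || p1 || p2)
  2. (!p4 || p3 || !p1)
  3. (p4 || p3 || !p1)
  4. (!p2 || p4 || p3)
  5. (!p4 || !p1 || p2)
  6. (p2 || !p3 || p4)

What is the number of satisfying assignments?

The models are:
  p1=F p2=F p3=F p4=F
  p1=F p2=T p3=F p4=T
  p1=F p2=T p3=T p4=F
  p1=F p2=T p3=T p4=T
  p1=T p2=T p3=T p4=F
  p1=T p2=T p3=T p4=T
That's 6 in total.

6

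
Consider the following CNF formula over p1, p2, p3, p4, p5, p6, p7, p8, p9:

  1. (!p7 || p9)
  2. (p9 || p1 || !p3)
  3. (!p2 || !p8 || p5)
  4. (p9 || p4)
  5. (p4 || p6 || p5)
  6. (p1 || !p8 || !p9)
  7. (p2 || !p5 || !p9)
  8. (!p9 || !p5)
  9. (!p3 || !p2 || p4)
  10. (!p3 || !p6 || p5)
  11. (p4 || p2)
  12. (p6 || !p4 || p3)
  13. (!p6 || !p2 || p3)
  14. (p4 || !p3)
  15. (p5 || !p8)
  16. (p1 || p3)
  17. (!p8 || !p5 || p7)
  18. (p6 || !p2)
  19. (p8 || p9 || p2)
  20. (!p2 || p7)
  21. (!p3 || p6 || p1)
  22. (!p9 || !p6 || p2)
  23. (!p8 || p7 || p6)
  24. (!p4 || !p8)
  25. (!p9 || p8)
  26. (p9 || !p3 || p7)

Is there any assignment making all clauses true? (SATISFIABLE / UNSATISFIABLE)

p9 = True:
  propagation gives p5=False, p8=False; an empty clause results — contradiction.
p9 = False:
  propagation gives p7=False, p4=True, p2=False, p8=True; an empty clause results — contradiction.
Every branch closes, so no satisfying assignment exists.

UNSATISFIABLE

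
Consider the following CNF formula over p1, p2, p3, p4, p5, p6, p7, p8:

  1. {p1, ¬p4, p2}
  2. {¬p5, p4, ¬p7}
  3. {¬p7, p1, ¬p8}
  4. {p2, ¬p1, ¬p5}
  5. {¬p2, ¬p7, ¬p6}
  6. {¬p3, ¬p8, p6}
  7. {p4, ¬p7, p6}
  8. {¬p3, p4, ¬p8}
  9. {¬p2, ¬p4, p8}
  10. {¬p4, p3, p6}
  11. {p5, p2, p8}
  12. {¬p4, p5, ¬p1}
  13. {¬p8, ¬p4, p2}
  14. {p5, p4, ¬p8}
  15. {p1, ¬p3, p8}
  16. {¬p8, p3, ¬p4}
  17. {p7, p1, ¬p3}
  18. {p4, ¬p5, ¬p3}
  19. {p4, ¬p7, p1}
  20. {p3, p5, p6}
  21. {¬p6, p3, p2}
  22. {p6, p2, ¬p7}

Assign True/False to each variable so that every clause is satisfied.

p1=1, p2=1, p3=0, p4=0, p5=0, p6=1, p7=0, p8=0

Set p1 = True and propagate.
The remaining clauses are satisfied by p2 = True, p3 = False, p4 = False, p5 = False, p6 = True, p7 = False, p8 = False.
Every clause has at least one true literal under this assignment.
Check each clause:
  1. {p2, ¬p4, p1} — p1 is true.
  2. {p4, ¬p5, ¬p7} — ¬p7 is true.
  3. {p1, ¬p7, ¬p8} — ¬p8 is true.
  4. {¬p1, ¬p5, p2} — p2 is true.
  5. {¬p2, ¬p7, ¬p6} — ¬p7 is true.
  6. {p6, ¬p3, ¬p8} — ¬p8 is true.
  7. {p4, ¬p7, p6} — ¬p7 is true.
  8. {p4, ¬p3, ¬p8} — ¬p8 is true.
  9. {¬p4, p8, ¬p2} — ¬p4 is true.
  10. {p6, ¬p4, p3} — ¬p4 is true.
  11. {p2, p8, p5} — p2 is true.
  12. {¬p4, ¬p1, p5} — ¬p4 is true.
  13. {¬p4, ¬p8, p2} — ¬p8 is true.
  14. {¬p8, p5, p4} — ¬p8 is true.
  15. {p8, ¬p3, p1} — p1 is true.
  16. {¬p8, ¬p4, p3} — ¬p8 is true.
  17. {¬p3, p7, p1} — p1 is true.
  18. {¬p5, p4, ¬p3} — ¬p5 is true.
  19. {p1, ¬p7, p4} — p1 is true.
  20. {p5, p3, p6} — p6 is true.
  21. {¬p6, p3, p2} — p2 is true.
  22. {p6, ¬p7, p2} — ¬p7 is true.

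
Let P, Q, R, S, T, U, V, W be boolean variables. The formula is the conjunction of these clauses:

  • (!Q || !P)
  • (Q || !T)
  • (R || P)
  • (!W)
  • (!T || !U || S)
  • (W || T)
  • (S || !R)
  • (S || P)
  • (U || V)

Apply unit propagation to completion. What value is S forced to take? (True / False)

True

(!W) stands alone — W = False.
In (W || T), W is now false; T must hold, so T = True.
In (Q || !T), !T is now false; Q must hold, so Q = True.
From (!Q || !P) and Q = True: P = False.
From (R || P) and P = False: R = True.
From (!R || S) and R = True: S = True.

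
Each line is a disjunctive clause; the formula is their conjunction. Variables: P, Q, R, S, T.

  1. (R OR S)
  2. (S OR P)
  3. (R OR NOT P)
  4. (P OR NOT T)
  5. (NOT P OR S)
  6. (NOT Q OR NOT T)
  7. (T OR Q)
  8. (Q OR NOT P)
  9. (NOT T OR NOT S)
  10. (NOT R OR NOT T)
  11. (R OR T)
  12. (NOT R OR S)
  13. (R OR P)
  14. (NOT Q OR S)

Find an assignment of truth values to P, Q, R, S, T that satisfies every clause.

Try P = False.
  then S is forced to True.
  then T is forced to False.
  then Q is forced to True.
  then R is forced to True.
Every clause has at least one true literal under this assignment.

P=False, Q=True, R=True, S=True, T=False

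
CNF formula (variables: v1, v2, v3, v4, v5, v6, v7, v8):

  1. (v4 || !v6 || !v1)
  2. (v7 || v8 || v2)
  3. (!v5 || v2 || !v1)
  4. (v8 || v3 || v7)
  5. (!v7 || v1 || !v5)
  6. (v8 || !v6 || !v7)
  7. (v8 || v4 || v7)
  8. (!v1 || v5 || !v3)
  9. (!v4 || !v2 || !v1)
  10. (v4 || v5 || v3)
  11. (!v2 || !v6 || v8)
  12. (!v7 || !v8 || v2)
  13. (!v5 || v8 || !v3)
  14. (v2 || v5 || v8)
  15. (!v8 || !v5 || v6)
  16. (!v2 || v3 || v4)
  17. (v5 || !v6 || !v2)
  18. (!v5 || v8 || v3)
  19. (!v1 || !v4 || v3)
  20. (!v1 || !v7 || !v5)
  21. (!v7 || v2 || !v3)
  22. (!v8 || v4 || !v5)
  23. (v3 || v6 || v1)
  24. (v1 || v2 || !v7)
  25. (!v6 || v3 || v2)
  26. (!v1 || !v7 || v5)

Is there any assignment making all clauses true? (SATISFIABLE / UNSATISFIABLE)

SATISFIABLE

Try v1 = False.
Set v2 = True and propagate.
Set v3 = True and propagate.
For the remaining variables, v4 = False, v5 = False, v6 = False, v7 = True, v8 = False works.
So v1 = False, v2 = True, v3 = True, v4 = False, v5 = False, v6 = False, v7 = True, v8 = False is a satisfying assignment.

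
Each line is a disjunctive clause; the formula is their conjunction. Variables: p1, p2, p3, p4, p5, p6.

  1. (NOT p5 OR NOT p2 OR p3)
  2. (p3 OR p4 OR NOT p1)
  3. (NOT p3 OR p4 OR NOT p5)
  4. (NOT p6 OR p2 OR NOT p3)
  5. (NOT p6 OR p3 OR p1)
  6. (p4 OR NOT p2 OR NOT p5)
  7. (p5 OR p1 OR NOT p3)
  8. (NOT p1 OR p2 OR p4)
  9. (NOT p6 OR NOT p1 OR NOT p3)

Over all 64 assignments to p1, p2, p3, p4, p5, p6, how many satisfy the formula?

Case analysis on p3 and p1:
  p3=T, p1=T: 5 of the 16 assignments to (p2,p4,p5,p6) work.
  p3=T, p1=F: remaining (p2,p4,p5,p6) ∈ {(F,T,T,F); (T,T,T,F); (T,T,T,T)} — 3.
  p3=F, p1=T: p6 free; 3 ways for (p2,p4,p5) × 2^1 = 6.
  p3=F, p1=F: p4 free; 3 ways for (p2,p5,p6) × 2^1 = 6.
Total: 5 + 3 + 6 + 6 = 20.

20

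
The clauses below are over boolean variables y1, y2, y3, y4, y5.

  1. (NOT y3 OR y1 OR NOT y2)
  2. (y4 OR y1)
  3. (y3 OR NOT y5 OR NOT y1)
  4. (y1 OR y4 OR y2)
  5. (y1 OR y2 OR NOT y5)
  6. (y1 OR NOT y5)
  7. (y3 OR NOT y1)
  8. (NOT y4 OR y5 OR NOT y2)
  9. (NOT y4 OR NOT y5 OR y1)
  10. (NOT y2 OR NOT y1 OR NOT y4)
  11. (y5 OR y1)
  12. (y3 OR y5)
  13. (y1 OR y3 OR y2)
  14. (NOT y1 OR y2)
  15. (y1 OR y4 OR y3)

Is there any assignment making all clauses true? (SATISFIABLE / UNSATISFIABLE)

SATISFIABLE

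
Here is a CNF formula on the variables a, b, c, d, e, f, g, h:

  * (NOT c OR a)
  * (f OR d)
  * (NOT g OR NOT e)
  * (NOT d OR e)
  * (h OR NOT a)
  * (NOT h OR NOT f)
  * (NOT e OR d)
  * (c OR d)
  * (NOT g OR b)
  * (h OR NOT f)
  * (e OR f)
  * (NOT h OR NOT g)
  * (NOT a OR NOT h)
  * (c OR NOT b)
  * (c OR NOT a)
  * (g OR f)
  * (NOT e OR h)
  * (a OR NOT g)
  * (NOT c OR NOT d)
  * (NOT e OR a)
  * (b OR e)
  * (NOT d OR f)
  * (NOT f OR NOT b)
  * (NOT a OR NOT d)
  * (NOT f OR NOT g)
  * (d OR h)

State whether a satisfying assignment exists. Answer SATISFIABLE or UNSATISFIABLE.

d = True:
  propagation gives e=True, g=False, f=True, h=False; an empty clause results — contradiction.
d = False:
  propagation gives f=True, h=False; an empty clause results — contradiction.
Every branch closes, so no satisfying assignment exists.

UNSATISFIABLE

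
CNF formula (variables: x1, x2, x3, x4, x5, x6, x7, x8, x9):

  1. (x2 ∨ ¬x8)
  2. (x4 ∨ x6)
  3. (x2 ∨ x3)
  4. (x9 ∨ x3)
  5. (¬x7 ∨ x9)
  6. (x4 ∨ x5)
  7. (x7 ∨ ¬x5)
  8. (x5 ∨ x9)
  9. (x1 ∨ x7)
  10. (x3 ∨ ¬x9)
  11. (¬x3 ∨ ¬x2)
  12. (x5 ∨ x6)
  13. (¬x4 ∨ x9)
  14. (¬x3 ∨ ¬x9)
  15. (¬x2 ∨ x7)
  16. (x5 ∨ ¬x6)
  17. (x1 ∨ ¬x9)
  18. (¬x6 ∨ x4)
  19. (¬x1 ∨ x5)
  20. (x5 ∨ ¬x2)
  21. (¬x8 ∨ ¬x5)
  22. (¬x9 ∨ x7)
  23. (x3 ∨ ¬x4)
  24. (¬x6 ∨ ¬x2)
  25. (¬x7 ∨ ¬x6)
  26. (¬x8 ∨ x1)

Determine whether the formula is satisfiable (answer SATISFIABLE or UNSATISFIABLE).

UNSATISFIABLE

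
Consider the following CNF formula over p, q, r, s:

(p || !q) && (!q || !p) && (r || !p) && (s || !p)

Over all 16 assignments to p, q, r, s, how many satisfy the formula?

The models are:
  p=F q=F r=F s=F
  p=F q=F r=F s=T
  p=F q=F r=T s=F
  p=F q=F r=T s=T
  p=T q=F r=T s=T
That's 5 in total.

5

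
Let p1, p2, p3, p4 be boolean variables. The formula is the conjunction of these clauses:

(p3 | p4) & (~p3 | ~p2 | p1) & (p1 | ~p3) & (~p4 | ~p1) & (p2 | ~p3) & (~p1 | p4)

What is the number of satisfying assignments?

2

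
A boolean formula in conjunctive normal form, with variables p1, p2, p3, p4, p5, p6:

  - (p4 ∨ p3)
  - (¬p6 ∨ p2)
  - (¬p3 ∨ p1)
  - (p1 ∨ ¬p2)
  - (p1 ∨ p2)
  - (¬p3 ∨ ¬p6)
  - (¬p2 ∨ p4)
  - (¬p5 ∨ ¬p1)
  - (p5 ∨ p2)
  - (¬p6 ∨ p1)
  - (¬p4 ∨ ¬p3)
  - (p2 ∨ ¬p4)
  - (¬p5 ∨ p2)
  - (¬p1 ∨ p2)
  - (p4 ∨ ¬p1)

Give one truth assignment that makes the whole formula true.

p1 = 1, p2 = 1, p3 = 0, p4 = 1, p5 = 0, p6 = 0

Check each clause:
  1. (p4 ∨ p3) — p4 is true.
  2. (p2 ∨ ¬p6) — ¬p6 is true.
  3. (p1 ∨ ¬p3) — p1 is true.
  4. (¬p2 ∨ p1) — p1 is true.
  5. (p2 ∨ p1) — p1 is true.
  6. (¬p3 ∨ ¬p6) — ¬p6 is true.
  7. (p4 ∨ ¬p2) — p4 is true.
  8. (¬p5 ∨ ¬p1) — ¬p5 is true.
  9. (p5 ∨ p2) — p2 is true.
  10. (¬p6 ∨ p1) — p1 is true.
  11. (¬p3 ∨ ¬p4) — ¬p3 is true.
  12. (p2 ∨ ¬p4) — p2 is true.
  13. (p2 ∨ ¬p5) — p2 is true.
  14. (p2 ∨ ¬p1) — p2 is true.
  15. (p4 ∨ ¬p1) — p4 is true.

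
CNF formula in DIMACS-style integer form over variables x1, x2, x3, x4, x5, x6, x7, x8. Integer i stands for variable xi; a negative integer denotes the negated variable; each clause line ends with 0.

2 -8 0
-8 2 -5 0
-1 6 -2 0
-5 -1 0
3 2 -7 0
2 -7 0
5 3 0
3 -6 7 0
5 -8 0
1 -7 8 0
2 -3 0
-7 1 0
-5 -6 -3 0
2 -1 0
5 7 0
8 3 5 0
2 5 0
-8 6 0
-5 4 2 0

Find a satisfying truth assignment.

x1 = F, x2 = T, x3 = T, x4 = F, x5 = T, x6 = F, x7 = F, x8 = F

Try x1 = False.
  then x7 is forced to False.
  then x5 is forced to True.
Set x2 = True and propagate.
Branch on x3: take x3 = True.
  then x6 is forced to False.
  then x8 is forced to False.
x4 is now unconstrained; take x4 = False.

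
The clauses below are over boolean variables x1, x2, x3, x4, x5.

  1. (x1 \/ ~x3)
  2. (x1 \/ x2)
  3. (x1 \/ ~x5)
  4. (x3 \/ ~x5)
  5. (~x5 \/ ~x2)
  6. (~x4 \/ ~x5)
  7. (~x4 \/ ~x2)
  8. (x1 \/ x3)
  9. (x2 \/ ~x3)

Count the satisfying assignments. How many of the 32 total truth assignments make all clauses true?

The models are:
  x1=1 x2=0 x3=0 x4=0 x5=0
  x1=1 x2=0 x3=0 x4=1 x5=0
  x1=1 x2=1 x3=0 x4=0 x5=0
  x1=1 x2=1 x3=1 x4=0 x5=0
That's 4 in total.

4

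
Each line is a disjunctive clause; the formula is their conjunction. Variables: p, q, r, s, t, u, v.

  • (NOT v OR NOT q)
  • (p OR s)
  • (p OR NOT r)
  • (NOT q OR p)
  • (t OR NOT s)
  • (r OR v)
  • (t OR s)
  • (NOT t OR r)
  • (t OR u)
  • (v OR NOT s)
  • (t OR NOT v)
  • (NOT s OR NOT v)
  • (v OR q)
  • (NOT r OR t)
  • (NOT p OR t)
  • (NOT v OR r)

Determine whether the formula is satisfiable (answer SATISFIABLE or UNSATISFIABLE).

SATISFIABLE

Branch on p: take p = True.
  then t is forced to True.
  then r is forced to True.
Branch on q: take q = False.
  then v is forced to True.
  then s is forced to False.
u is now unconstrained; take u = False.
So p = T, q = F, r = T, s = F, t = T, u = F, v = T is a satisfying assignment.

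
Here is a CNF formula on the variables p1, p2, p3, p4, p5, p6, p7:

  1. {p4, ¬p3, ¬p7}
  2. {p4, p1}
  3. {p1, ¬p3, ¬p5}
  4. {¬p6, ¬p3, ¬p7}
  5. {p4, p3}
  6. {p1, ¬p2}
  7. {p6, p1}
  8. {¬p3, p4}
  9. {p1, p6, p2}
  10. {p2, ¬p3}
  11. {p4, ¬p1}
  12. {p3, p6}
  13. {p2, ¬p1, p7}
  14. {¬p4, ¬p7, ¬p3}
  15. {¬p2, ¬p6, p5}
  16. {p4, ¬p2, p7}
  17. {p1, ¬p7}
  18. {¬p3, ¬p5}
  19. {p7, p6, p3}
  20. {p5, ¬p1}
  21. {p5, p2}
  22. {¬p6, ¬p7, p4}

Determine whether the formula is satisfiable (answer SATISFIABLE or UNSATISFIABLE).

SATISFIABLE

Set p1 = True and propagate.
  then p4 is forced to True.
  then p5 is forced to True.
  then p3 is forced to False.
  then p6 is forced to True.
The remaining clauses are satisfied by p2 = True, p7 = True.
So p1=T, p2=T, p3=F, p4=T, p5=T, p6=T, p7=T is a satisfying assignment.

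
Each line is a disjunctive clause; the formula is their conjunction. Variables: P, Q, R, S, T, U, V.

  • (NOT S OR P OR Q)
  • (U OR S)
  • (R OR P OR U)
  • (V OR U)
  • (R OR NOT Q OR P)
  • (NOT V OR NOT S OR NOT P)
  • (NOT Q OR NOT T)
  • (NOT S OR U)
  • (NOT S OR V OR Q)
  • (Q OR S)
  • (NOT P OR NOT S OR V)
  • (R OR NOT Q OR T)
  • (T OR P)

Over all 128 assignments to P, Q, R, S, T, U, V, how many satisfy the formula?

2

Satisfying assignments:
  P=T Q=T R=T S=F T=F U=T V=F
  P=T Q=T R=T S=F T=F U=T V=T
Count: 2.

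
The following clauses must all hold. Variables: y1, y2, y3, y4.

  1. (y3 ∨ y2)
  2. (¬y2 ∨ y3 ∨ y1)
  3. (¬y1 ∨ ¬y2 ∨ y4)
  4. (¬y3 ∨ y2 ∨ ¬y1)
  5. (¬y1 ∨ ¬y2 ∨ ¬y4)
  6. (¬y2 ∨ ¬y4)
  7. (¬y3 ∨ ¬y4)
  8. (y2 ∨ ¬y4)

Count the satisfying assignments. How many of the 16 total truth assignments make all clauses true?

2

Satisfying assignments:
  y1=0 y2=0 y3=1 y4=0
  y1=0 y2=1 y3=1 y4=0
Count: 2.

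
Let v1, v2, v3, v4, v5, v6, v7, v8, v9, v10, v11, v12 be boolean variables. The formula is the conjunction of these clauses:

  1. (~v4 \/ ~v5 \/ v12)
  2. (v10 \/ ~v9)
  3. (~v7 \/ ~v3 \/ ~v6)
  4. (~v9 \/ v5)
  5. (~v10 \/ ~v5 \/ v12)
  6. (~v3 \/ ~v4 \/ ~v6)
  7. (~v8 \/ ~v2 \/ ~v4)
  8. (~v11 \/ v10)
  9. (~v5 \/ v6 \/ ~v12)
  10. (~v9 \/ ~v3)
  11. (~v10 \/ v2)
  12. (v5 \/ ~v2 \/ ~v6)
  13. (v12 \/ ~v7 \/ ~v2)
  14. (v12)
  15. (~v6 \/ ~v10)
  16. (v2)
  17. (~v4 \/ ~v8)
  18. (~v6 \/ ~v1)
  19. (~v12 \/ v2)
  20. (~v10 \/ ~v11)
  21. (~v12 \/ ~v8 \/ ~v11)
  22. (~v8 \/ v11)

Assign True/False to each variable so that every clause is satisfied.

v1=F  v2=T  v3=T  v4=F  v5=F  v6=F  v7=T  v8=F  v9=F  v10=T  v11=F  v12=T

Unit propagation: (v12) forces v12 = True.
(v2) is a unit clause, so v2 = True.
Pure literal: v1 appears only negated; assign v1 = False.
Pure literal: v4 appears only negated; assign v4 = False.
Branch on v3: take v3 = True.
  then v9 is forced to False.
Branch on v5: take v5 = False.
  then v6 is forced to False.
For the remaining variables, v7 = True, v8 = False, v10 = True, v11 = False works.
Every clause has at least one true literal under this assignment.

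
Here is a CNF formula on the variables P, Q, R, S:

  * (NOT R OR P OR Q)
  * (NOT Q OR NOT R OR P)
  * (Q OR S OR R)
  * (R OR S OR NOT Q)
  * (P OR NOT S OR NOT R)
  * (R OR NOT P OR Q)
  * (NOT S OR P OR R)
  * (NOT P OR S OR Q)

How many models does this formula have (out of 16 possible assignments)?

4

The models are:
  P=1 Q=0 R=1 S=1
  P=1 Q=1 R=0 S=1
  P=1 Q=1 R=1 S=0
  P=1 Q=1 R=1 S=1
That's 4 in total.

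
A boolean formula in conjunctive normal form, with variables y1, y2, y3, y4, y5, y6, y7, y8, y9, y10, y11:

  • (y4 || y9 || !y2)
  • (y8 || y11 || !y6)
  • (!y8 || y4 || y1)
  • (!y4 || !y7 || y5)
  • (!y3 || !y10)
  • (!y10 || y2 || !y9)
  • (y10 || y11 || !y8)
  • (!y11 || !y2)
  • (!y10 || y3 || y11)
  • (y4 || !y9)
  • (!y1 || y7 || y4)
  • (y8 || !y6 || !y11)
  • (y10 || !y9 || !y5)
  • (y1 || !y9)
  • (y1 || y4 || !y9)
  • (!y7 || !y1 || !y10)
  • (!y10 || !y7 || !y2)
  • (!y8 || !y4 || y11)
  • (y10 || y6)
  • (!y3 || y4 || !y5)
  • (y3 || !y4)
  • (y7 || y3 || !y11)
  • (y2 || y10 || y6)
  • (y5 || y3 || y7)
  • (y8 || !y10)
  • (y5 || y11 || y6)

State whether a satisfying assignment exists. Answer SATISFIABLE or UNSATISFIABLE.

Try y1 = True.
Try y2 = False.
Try y3 = True.
  then y10 is forced to False.
  then y6 is forced to True.
The remaining clauses are satisfied by y4 = True, y5 = True, y7 = True, y8 = True, y9 = False, y11 = True.
So y1=T, y2=F, y3=T, y4=T, y5=T, y6=T, y7=T, y8=T, y9=F, y10=F, y11=T is a satisfying assignment.

SATISFIABLE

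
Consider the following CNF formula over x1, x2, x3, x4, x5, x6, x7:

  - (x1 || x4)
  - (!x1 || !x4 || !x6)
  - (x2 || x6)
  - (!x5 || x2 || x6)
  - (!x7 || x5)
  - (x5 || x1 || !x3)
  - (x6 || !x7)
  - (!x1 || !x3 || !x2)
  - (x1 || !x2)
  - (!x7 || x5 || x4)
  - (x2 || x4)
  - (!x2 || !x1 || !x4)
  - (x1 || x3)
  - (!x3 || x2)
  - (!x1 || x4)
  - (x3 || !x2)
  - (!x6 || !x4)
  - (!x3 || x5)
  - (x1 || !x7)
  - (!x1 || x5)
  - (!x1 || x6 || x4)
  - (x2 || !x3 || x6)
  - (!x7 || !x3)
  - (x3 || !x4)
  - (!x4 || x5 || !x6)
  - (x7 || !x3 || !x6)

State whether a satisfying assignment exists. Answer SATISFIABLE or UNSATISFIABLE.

UNSATISFIABLE

x1 = True:
  propagation gives x4=True, x6=False, x2=True; an empty clause results — contradiction.
x1 = False:
  propagation gives x4=True, x2=False, x6=True; an empty clause results — contradiction.
Every branch closes, so no satisfying assignment exists.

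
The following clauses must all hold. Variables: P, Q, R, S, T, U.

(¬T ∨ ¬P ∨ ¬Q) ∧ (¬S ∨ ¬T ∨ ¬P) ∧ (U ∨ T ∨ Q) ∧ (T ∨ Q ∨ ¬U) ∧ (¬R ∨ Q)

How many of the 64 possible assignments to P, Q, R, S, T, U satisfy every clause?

Case analysis on Q and T:
  Q=T, T=T: forces P=F; R, S, U free → 2^3 = 8.
  Q=T, T=F: P, R, S, U free → 2^4 = 16.
  Q=F, T=T: U free; 3 ways for (P,R,S) × 2^1 = 6.
  Q=F, T=F: a clause becomes empty — 0.
Total: 8 + 16 + 6 + 0 = 30.

30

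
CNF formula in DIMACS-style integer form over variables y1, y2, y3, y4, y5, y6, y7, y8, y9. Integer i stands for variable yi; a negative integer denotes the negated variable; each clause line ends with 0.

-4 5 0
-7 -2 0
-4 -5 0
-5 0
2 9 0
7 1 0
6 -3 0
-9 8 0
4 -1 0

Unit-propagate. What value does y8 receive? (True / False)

True

(~y5) stands alone — y5 = False.
(~y4 | y5) with y5 = False leaves only ~y4, so y4 = False.
From (y4 | ~y1) and y4 = False: y1 = False.
In (y1 | y7), y1 is now false; y7 must hold, so y7 = True.
(~y7 | ~y2): since y7 = True, the clause reduces to (~y2). y2 = False.
From (y2 | y9) and y2 = False: y9 = True.
From (y8 | ~y9) and y9 = True: y8 = True.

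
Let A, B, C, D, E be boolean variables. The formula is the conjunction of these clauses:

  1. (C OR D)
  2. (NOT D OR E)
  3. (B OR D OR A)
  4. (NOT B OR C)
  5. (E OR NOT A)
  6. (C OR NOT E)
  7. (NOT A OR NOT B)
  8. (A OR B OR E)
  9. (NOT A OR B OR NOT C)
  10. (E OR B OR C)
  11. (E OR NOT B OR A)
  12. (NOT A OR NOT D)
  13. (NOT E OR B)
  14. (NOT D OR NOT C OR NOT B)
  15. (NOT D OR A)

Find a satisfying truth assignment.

A = F, B = T, C = T, D = F, E = T

Check each clause:
  1. (D OR C) — C is true.
  2. (NOT D OR E) — NOT D is true.
  3. (B OR A OR D) — B is true.
  4. (NOT B OR C) — C is true.
  5. (E OR NOT A) — E is true.
  6. (C OR NOT E) — C is true.
  7. (NOT B OR NOT A) — NOT A is true.
  8. (E OR B OR A) — B is true.
  9. (B OR NOT A OR NOT C) — B is true.
  10. (B OR C OR E) — B is true.
  11. (E OR NOT B OR A) — E is true.
  12. (NOT A OR NOT D) — NOT D is true.
  13. (B OR NOT E) — B is true.
  14. (NOT C OR NOT B OR NOT D) — NOT D is true.
  15. (NOT D OR A) — NOT D is true.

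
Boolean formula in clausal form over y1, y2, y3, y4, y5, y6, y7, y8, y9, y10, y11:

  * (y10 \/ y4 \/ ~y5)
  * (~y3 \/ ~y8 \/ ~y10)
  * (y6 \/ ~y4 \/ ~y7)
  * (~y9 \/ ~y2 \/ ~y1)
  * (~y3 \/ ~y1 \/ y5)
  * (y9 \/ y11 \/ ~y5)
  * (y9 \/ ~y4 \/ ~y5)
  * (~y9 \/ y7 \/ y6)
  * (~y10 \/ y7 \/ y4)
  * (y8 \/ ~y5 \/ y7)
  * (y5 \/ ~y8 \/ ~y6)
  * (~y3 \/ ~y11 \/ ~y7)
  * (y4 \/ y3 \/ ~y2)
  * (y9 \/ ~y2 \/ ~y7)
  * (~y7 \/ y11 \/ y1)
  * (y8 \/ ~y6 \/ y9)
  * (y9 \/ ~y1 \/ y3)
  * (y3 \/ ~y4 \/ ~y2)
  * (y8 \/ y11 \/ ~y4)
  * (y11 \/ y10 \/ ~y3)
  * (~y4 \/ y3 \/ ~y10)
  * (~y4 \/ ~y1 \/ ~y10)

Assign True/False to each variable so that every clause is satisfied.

y1=False  y2=False  y3=True  y4=True  y5=False  y6=True  y7=False  y8=False  y9=True  y10=False  y11=True

Check each clause:
  1. (y10 \/ y4 \/ ~y5) — ~y5 is true.
  2. (~y8 \/ ~y3 \/ ~y10) — ~y8 is true.
  3. (~y4 \/ y6 \/ ~y7) — ~y7 is true.
  4. (~y9 \/ ~y2 \/ ~y1) — ~y1 is true.
  5. (~y1 \/ y5 \/ ~y3) — ~y1 is true.
  6. (~y5 \/ y9 \/ y11) — y11 is true.
  7. (~y5 \/ ~y4 \/ y9) — y9 is true.
  8. (y7 \/ ~y9 \/ y6) — y6 is true.
  9. (y7 \/ y4 \/ ~y10) — y4 is true.
  10. (y8 \/ ~y5 \/ y7) — ~y5 is true.
  11. (~y6 \/ y5 \/ ~y8) — ~y8 is true.
  12. (~y7 \/ ~y3 \/ ~y11) — ~y7 is true.
  13. (~y2 \/ y3 \/ y4) — y3 is true.
  14. (y9 \/ ~y2 \/ ~y7) — ~y7 is true.
  15. (y1 \/ ~y7 \/ y11) — ~y7 is true.
  16. (~y6 \/ y8 \/ y9) — y9 is true.
  17. (y9 \/ ~y1 \/ y3) — y9 is true.
  18. (~y2 \/ y3 \/ ~y4) — y3 is true.
  19. (y11 \/ y8 \/ ~y4) — y11 is true.
  20. (~y3 \/ y11 \/ y10) — y11 is true.
  21. (~y10 \/ ~y4 \/ y3) — y3 is true.
  22. (~y4 \/ ~y10 \/ ~y1) — ~y10 is true.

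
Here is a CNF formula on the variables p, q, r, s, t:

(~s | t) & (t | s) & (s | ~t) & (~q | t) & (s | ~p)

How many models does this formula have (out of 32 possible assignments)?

Split on s, then t.
  s=1, t=1: p, q, r free → 2^3 = 8.
  s=1, t=0: a clause becomes empty — 0.
  s=0, t=1: a clause becomes empty — 0.
  s=0, t=0: a clause becomes empty — 0.
Total: 8 + 0 + 0 + 0 = 8.

8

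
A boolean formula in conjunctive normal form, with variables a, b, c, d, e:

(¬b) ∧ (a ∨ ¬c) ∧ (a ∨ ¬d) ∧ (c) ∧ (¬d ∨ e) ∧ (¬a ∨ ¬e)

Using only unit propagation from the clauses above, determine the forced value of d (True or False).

False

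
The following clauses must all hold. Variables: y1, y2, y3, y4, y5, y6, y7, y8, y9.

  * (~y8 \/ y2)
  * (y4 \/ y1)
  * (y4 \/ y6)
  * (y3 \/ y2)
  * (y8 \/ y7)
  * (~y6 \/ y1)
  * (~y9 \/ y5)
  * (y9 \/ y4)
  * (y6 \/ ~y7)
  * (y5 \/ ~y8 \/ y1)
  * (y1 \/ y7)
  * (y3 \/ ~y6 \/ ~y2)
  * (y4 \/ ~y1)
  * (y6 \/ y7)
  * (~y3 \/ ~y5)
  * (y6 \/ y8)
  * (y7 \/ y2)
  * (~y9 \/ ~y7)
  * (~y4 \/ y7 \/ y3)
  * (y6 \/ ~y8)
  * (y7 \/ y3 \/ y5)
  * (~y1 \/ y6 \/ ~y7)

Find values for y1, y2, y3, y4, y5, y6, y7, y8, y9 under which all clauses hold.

y1=T, y2=T, y3=T, y4=T, y5=F, y6=T, y7=F, y8=T, y9=F

Set y1 = True and propagate.
  then y4 is forced to True.
Set y2 = True and propagate.
For the remaining variables, y3 = True, y5 = False, y6 = True, y7 = False, y8 = True, y9 = False works.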